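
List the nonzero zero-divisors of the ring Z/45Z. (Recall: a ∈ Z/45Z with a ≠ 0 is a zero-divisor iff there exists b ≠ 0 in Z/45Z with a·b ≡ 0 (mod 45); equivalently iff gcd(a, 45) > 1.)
An element a ∈ Z/45Z (with a ≠ 0) is a zero-divisor iff gcd(a, 45) > 1 (because a is a unit precisely when gcd(a, n) = 1, and in Z/nZ every nonzero, non-unit element is a zero-divisor). Scan a = 1, ..., 44 and keep those with gcd(a, 45) > 1:
  gcd(3, 45) = 3, gcd(5, 45) = 5, gcd(6, 45) = 3, gcd(9, 45) = 9, gcd(10, 45) = 5, gcd(12, 45) = 3, gcd(15, 45) = 15, gcd(18, 45) = 9, gcd(20, 45) = 5, gcd(21, 45) = 3, gcd(24, 45) = 3, gcd(25, 45) = 5, gcd(27, 45) = 9, gcd(30, 45) = 15, gcd(33, 45) = 3, gcd(35, 45) = 5, gcd(36, 45) = 9, gcd(39, 45) = 3, gcd(40, 45) = 5, gcd(42, 45) = 3.
All other a ∈ {1, ..., 44} have gcd(a, 45) = 1 and are units. So the nonzero zero-divisors are exactly the 20 values of a appearing in this scan.

Final answer: nonzero zero-divisors of Z/45Z = {3, 5, 6, 9, 10, 12, 15, 18, 20, 21, 24, 25, 27, 30, 33, 35, 36, 39, 40, 42}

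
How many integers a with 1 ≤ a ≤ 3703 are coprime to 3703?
The number of a ∈ {1, ..., 3703} with gcd(a, 3703) = 1 is by definition Euler's totient φ(3703). φ is multiplicative, with φ(p^e) = p^e − p^(e−1). Factorise 3703 = 7 · 23^2. Then
  φ(3703) = (7 − 1) · (23^2 − 23^1) = 6 · 506 = 3036.
So there are 3036 such integers.

Final answer: 3036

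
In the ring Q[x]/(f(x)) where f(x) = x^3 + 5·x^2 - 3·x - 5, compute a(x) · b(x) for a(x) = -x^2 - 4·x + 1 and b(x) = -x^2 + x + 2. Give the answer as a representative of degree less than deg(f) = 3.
First multiply in Q[x] without reducing: a · b = x^4 + 3·x^3 - 7·x^2 - 7·x + 2. Now divide by f(x) = x^3 + 5·x^2 - 3·x - 5, eliminating the leading term at each step:
  leading term x^4: subtract (x)·f(x) = x^4 + 5·x^3 - 3·x^2 - 5·x, leaving -2·x^3 - 4·x^2 - 2·x + 2
  leading term -2·x^3: subtract (-2)·f(x) = -2·x^3 - 10·x^2 + 6·x + 10, leaving 6·x^2 - 8·x - 8
The degree is now < 3, so this is the remainder. Hence a · b ≡ 6·x^2 - 8·x - 8 in Q[x]/(f).

Final answer: a · b ≡ 6·x^2 - 8·x - 8 (mod f(x))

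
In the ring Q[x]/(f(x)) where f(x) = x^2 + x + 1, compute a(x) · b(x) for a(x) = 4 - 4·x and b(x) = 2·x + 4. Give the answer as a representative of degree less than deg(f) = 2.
a · b ≡ 24 (mod f(x))

First multiply in Q[x] without reducing: a · b = -8·x^2 - 8·x + 16. Now divide by f(x) = x^2 + x + 1, eliminating the leading term at each step:
  leading term -8·x^2: subtract (-8)·f(x) = -8·x^2 - 8·x - 8, leaving 24
The degree is now < 2, so this is the remainder. Hence a · b ≡ 24 in Q[x]/(f).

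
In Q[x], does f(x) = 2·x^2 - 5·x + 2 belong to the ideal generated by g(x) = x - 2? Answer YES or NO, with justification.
In Q[x] the ideal (g) consists of all multiples of g, so f ∈ (g) iff g | f, i.e. iff the remainder of f on division by g is 0. Divide f by g (g is monic, so eliminate the leading term of the running remainder at each step):
  leading term 2·x^2: subtract (2·x)·g(x) = 2·x^2 - 4·x, leaving 2 - x
  leading term -x: subtract (-1)·g(x) = 2 - x, leaving 0
The remainder is 0, so f(x) = g(x) · h(x) with h(x) = 2·x - 1. Hence g | f, i.e. f ∈ (g).

Final answer: YES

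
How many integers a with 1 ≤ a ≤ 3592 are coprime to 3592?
1792

The number of a ∈ {1, ..., 3592} with gcd(a, 3592) = 1 is by definition Euler's totient φ(3592). φ is multiplicative, with φ(p^e) = p^e − p^(e−1). Factorise 3592 = 2^3 · 449. Then
  φ(3592) = (2^3 − 2^2) · (449 − 1) = 4 · 448 = 1792.
So there are 1792 such integers.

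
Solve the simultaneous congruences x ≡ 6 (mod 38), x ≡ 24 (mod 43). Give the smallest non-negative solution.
x ≡ 196 (mod 1634); the representative in [0, 1634) is 196

The moduli 38, 43 are pairwise coprime, so by the CRT there is a unique solution mod 38·43 = 1634.
Solve by successive substitution. Start with x ≡ 6 (mod 38).
  Combine with x ≡ 24 (mod 43): write x = 6 + 38·t and require 6 + 38·t ≡ 24 (mod 43), i.e. 38·t ≡ 24 − 6 ≡ 18 (mod 43). Since 38^(−1) ≡ 17 (mod 43), t ≡ 17·18 ≡ 5 (mod 43). So x ≡ 6 + 38·5 = 196 (mod 1634).
Unique solution in [0, 1634): x = 196.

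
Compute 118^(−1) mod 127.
Apply the extended Euclidean algorithm to (127, 118), tracking rows (r, s, t) with s·127 + t·118 = r. Each division r_prev = q·r_cur + r_new produces the new row as (previous row) − q·(current row):
  row A: (127, 1, 0)   [1·127 + 0·118 = 127]
  row B: (118, 0, 1)   [0·127 + 1·118 = 118]
  127 = 1·118 + 9   → row C = row A − 1·row B = (9, 1, −1)   [check: 1·127 − 1·118 = 9]
  118 = 13·9 + 1   → row D = row B − 13·row C = (1, −13, 14)   [check: −13·127 + 14·118 = 1]
  9 = 9·1 + 0   → remainder 0, stop. gcd = 1 (last nonzero row D).
The gcd is 1, so 118 is invertible mod 127. The last nonzero row gives −13·127 + 14·118 = 1, so t = 14. So 118^(−1) ≡ 14 (mod 127). Verify: 118 · 14 = 1652 ≡ 1 (mod 127). ✓

Final answer: 118^(−1) ≡ 14 (mod 127)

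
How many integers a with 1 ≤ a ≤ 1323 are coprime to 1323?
756

The number of a ∈ {1, ..., 1323} with gcd(a, 1323) = 1 is by definition Euler's totient φ(1323). φ is multiplicative, with φ(p^e) = p^e − p^(e−1). Factorise 1323 = 3^3 · 7^2. Then
  φ(1323) = (3^3 − 3^2) · (7^2 − 7^1) = 18 · 42 = 756.
So there are 756 such integers.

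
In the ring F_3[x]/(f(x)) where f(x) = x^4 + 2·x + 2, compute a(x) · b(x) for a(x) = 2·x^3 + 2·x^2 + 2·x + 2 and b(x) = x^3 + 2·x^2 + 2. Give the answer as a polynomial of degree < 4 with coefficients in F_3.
a · b ≡ x^2 + x + 1 (mod f(x))

Multiply as integer polynomials: a · b = 2·x^6 + 6·x^5 + 6·x^4 + 10·x^3 + 8·x^2 + 4·x + 4. Reducing coefficients mod 3: a · b ≡ 2·x^6 + x^3 + 2·x^2 + x + 1. Now divide by f(x) = x^4 + 2·x + 2 in F_3[x], eliminating the leading term at each step:
  leading term 2·x^6: subtract (2·x^2)·f(x) = 2·x^6 + x^3 + x^2, leaving x^2 + x + 1 (coefficients mod 3)
The degree is now < 4, so this is the remainder. Hence a · b ≡ x^2 + x + 1 in F_3[x]/(f).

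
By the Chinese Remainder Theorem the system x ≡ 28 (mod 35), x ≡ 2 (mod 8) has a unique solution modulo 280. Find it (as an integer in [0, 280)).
x ≡ 98 (mod 280); the representative in [0, 280) is 98

The moduli 35, 8 are pairwise coprime, so by the CRT there is a unique solution mod 35·8 = 280.
Solve by successive substitution. Start with x ≡ 28 (mod 35).
  Combine with x ≡ 2 (mod 8): write x = 28 + 35·t and require 28 + 35·t ≡ 2 (mod 8), i.e. 35·t ≡ 2 − 28 ≡ 6 (mod 8). Since 35^(−1) ≡ 3 (mod 8) (35 ≡ 3 (mod 8)), t ≡ 3·6 ≡ 2 (mod 8). So x ≡ 28 + 35·2 = 98 (mod 280).
Unique solution in [0, 280): x = 98.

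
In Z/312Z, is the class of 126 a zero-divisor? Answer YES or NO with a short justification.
gcd(126, 312) = 6 > 1, so 126 is not a unit in Z/312Z. In Z/nZ every nonzero non-unit is a zero-divisor: explicitly, take b = 312/gcd = 52 ≠ 0 (mod 312); then 126·52 = 6552 = 21·312, i.e. 126·52 ≡ 0 (mod 312). So 126 is a zero-divisor.

Final answer: YES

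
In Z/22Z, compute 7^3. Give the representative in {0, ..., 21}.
13

Use repeated squaring. Binary(3) = 11. Walk through the bits of the exponent 3 left-to-right: at each bit after the leading one, square the running value, then multiply by 7 if the bit is 1 (always reducing mod 22):
  bit 1 = 1 (leading): start with 7.
  bit 2 = 1: square 7^2 = 49 ≡ 5; bit is 1, so multiply 5·7 = 35 ≡ 13 (mod 22).
Final value: 7^3 ≡ 13 (mod 22).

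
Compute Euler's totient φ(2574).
φ(2574) = 720

φ is multiplicative, with φ(p^e) = p^e − p^(e−1). Factorise 2574 = 2 · 3^2 · 11 · 13. Then
  φ(2574) = (2 − 1) · (3^2 − 3^1) · (11 − 1) · (13 − 1) = 1 · 6 · 10 · 12 = 720.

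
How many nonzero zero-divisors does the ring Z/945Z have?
Z/945Z has 512 nonzero zero-divisors

In Z/945Z each nonzero element is either a unit (gcd with 945 is 1) or a zero-divisor (gcd > 1). The number of units is φ(945): factorise 945 = 3^3 · 5 · 7, so φ(945) = (3^3 − 3^2) · (5 − 1) · (7 − 1) = 18 · 4 · 6 = 432. The nonzero elements number 945 − 1 = 944. Hence the nonzero zero-divisors number 944 − 432 = 512.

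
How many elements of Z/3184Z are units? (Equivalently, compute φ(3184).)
An element a ∈ Z/3184Z is a unit iff gcd(a, 3184) = 1, so the number of units is φ(3184). φ is multiplicative, with φ(p^e) = p^e − p^(e−1). Factorise 3184 = 2^4 · 199. Then
  φ(3184) = (2^4 − 2^3) · (199 − 1) = 8 · 198 = 1584.

Final answer: Z/3184Z has φ(3184) = 1584 units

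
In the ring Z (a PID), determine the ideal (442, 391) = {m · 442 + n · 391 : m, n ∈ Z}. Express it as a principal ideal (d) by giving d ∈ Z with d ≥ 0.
(442, 391) = (17); d = 17

In the PID Z, (a, b) is generated by gcd(a, b). Compute gcd(442, 391) with the extended Euclidean algorithm, tracking rows (r, s, t) with s·442 + t·391 = r:
  row A: (442, 1, 0)   [1·442 + 0·391 = 442]
  row B: (391, 0, 1)   [0·442 + 1·391 = 391]
  442 = 1·391 + 51   → row C = row A − 1·row B = (51, 1, −1)   [check: 1·442 − 1·391 = 51]
  391 = 7·51 + 34   → row D = row B − 7·row C = (34, −7, 8)   [check: −7·442 + 8·391 = 34]
  51 = 1·34 + 17   → row E = row C − 1·row D = (17, 8, −9)   [check: 8·442 − 9·391 = 17]
  34 = 2·17 + 0   → remainder 0, stop. gcd = 17 (last nonzero row E).
So gcd(442, 391) = 17, with Bézout identity 8·442 − 9·391 = 17. Containment (⊇): the Bézout identity exhibits 17 as an element of (442, 391), giving (17) ⊆ (442, 391). Containment (⊆): since 17 | 442 and 17 | 391 (442 = 17·26, 391 = 17·23), every Z-linear combination of 442 and 391 is divisible by 17, so (442, 391) ⊆ (17). Therefore (442, 391) = (17), d = 17.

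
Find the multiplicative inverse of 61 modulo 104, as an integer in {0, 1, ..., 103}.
61^(−1) ≡ 29 (mod 104)

Apply the extended Euclidean algorithm to (104, 61), tracking rows (r, s, t) with s·104 + t·61 = r. Each division r_prev = q·r_cur + r_new produces the new row as (previous row) − q·(current row):
  row A: (104, 1, 0)   [1·104 + 0·61 = 104]
  row B: (61, 0, 1)   [0·104 + 1·61 = 61]
  104 = 1·61 + 43   → row C = row A − 1·row B = (43, 1, −1)   [check: 1·104 − 1·61 = 43]
  61 = 1·43 + 18   → row D = row B − 1·row C = (18, −1, 2)   [check: −1·104 + 2·61 = 18]
  43 = 2·18 + 7   → row E = row C − 2·row D = (7, 3, −5)   [check: 3·104 − 5·61 = 7]
  18 = 2·7 + 4   → row F = row D − 2·row E = (4, −7, 12)   [check: −7·104 + 12·61 = 4]
  7 = 1·4 + 3   → row G = row E − 1·row F = (3, 10, −17)   [check: 10·104 − 17·61 = 3]
  4 = 1·3 + 1   → row H = row F − 1·row G = (1, −17, 29)   [check: −17·104 + 29·61 = 1]
  3 = 3·1 + 0   → remainder 0, stop. gcd = 1 (last nonzero row H).
The gcd is 1, so 61 is invertible mod 104. The last nonzero row gives −17·104 + 29·61 = 1, so t = 29. So 61^(−1) ≡ 29 (mod 104). Verify: 61 · 29 = 1769 ≡ 1 (mod 104). ✓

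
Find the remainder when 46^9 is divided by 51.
22

Use repeated squaring. Binary(9) = 1001. Walk through the bits of the exponent 9 left-to-right: at each bit after the leading one, square the running value, then multiply by 46 if the bit is 1 (always reducing mod 51):
  bit 1 = 1 (leading): start with 46.
  bit 2 = 0: square 46^2 = 2116 ≡ 25 (mod 51).
  bit 3 = 0: square 25^2 = 625 ≡ 13 (mod 51).
  bit 4 = 1: square 13^2 = 169 ≡ 16; bit is 1, so multiply 16·46 = 736 ≡ 22 (mod 51).
Final value: 46^9 ≡ 22 (mod 51).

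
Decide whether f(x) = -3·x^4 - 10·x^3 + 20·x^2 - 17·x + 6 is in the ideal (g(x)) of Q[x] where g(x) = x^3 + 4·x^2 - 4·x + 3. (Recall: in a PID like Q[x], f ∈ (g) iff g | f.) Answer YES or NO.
In Q[x] the ideal (g) consists of all multiples of g, so f ∈ (g) iff g | f, i.e. iff the remainder of f on division by g is 0. Divide f by g (g is monic, so eliminate the leading term of the running remainder at each step):
  leading term -3·x^4: subtract (-3·x)·g(x) = -3·x^4 - 12·x^3 + 12·x^2 - 9·x, leaving 2·x^3 + 8·x^2 - 8·x + 6
  leading term 2·x^3: subtract (2)·g(x) = 2·x^3 + 8·x^2 - 8·x + 6, leaving 0
The remainder is 0, so f(x) = g(x) · h(x) with h(x) = 2 - 3·x. Hence g | f, i.e. f ∈ (g).

Final answer: YES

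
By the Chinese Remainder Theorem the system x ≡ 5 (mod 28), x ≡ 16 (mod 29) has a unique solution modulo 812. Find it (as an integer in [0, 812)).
The moduli 28, 29 are pairwise coprime, so by the CRT there is a unique solution mod 28·29 = 812.
Solve by successive substitution. Start with x ≡ 5 (mod 28).
  Combine with x ≡ 16 (mod 29): write x = 5 + 28·t and require 5 + 28·t ≡ 16 (mod 29), i.e. 28·t ≡ 16 − 5 ≡ 11 (mod 29). Since 28^(−1) ≡ 28 (mod 29), t ≡ 28·11 ≡ 18 (mod 29). So x ≡ 5 + 28·18 = 509 (mod 812).
Unique solution in [0, 812): x = 509.

Final answer: x ≡ 509 (mod 812); the representative in [0, 812) is 509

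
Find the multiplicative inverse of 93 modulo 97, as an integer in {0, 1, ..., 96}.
93^(−1) ≡ 24 (mod 97)

Apply the extended Euclidean algorithm to (97, 93), tracking rows (r, s, t) with s·97 + t·93 = r. Each division r_prev = q·r_cur + r_new produces the new row as (previous row) − q·(current row):
  row A: (97, 1, 0)   [1·97 + 0·93 = 97]
  row B: (93, 0, 1)   [0·97 + 1·93 = 93]
  97 = 1·93 + 4   → row C = row A − 1·row B = (4, 1, −1)   [check: 1·97 − 1·93 = 4]
  93 = 23·4 + 1   → row D = row B − 23·row C = (1, −23, 24)   [check: −23·97 + 24·93 = 1]
  4 = 4·1 + 0   → remainder 0, stop. gcd = 1 (last nonzero row D).
The gcd is 1, so 93 is invertible mod 97. The last nonzero row gives −23·97 + 24·93 = 1, so t = 24. So 93^(−1) ≡ 24 (mod 97). Verify: 93 · 24 = 2232 ≡ 1 (mod 97). ✓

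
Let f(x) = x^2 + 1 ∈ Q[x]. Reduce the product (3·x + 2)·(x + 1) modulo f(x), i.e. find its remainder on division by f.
a · b ≡ 5·x - 1 (mod f(x))

First multiply in Q[x] without reducing: a · b = 3·x^2 + 5·x + 2. Now divide by f(x) = x^2 + 1, eliminating the leading term at each step:
  leading term 3·x^2: subtract (3)·f(x) = 3·x^2 + 3, leaving 5·x - 1
The degree is now < 2, so this is the remainder. Hence a · b ≡ 5·x - 1 in Q[x]/(f).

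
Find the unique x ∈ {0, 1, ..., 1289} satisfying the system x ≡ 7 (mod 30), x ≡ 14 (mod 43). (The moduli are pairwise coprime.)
x ≡ 487 (mod 1290); the representative in [0, 1290) is 487

The moduli 30, 43 are pairwise coprime, so by the CRT there is a unique solution mod 30·43 = 1290.
Solve by successive substitution. Start with x ≡ 7 (mod 30).
  Combine with x ≡ 14 (mod 43): write x = 7 + 30·t and require 7 + 30·t ≡ 14 (mod 43), i.e. 30·t ≡ 14 − 7 ≡ 7 (mod 43). Since 30^(−1) ≡ 33 (mod 43), t ≡ 33·7 ≡ 16 (mod 43). So x ≡ 7 + 30·16 = 487 (mod 1290).
Unique solution in [0, 1290): x = 487.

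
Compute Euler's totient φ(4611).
φ(4611) = 2912

φ is multiplicative, with φ(p^e) = p^e − p^(e−1). Factorise 4611 = 3 · 29 · 53. Then
  φ(4611) = (3 − 1) · (29 − 1) · (53 − 1) = 2 · 28 · 52 = 2912.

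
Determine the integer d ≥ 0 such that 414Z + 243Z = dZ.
In the PID Z, (a, b) is generated by gcd(a, b). Compute gcd(414, 243) with the extended Euclidean algorithm, tracking rows (r, s, t) with s·414 + t·243 = r:
  row A: (414, 1, 0)   [1·414 + 0·243 = 414]
  row B: (243, 0, 1)   [0·414 + 1·243 = 243]
  414 = 1·243 + 171   → row C = row A − 1·row B = (171, 1, −1)   [check: 1·414 − 1·243 = 171]
  243 = 1·171 + 72   → row D = row B − 1·row C = (72, −1, 2)   [check: −1·414 + 2·243 = 72]
  171 = 2·72 + 27   → row E = row C − 2·row D = (27, 3, −5)   [check: 3·414 − 5·243 = 27]
  72 = 2·27 + 18   → row F = row D − 2·row E = (18, −7, 12)   [check: −7·414 + 12·243 = 18]
  27 = 1·18 + 9   → row G = row E − 1·row F = (9, 10, −17)   [check: 10·414 − 17·243 = 9]
  18 = 2·9 + 0   → remainder 0, stop. gcd = 9 (last nonzero row G).
So gcd(414, 243) = 9, with Bézout identity 10·414 − 17·243 = 9. Containment (⊇): the Bézout identity exhibits 9 as an element of (414, 243), giving (9) ⊆ (414, 243). Containment (⊆): since 9 | 414 and 9 | 243 (414 = 9·46, 243 = 9·27), every Z-linear combination of 414 and 243 is divisible by 9, so (414, 243) ⊆ (9). Therefore (414, 243) = (9), d = 9.

Final answer: (414, 243) = (9); d = 9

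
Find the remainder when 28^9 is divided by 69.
Use repeated squaring. Binary(9) = 1001. Walk through the bits of the exponent 9 left-to-right: at each bit after the leading one, square the running value, then multiply by 28 if the bit is 1 (always reducing mod 69):
  bit 1 = 1 (leading): start with 28.
  bit 2 = 0: square 28^2 = 784 ≡ 25 (mod 69).
  bit 3 = 0: square 25^2 = 625 ≡ 4 (mod 69).
  bit 4 = 1: square 4^2 = 16; bit is 1, so multiply 16·28 = 448 ≡ 34 (mod 69).
Final value: 28^9 ≡ 34 (mod 69).

Final answer: 34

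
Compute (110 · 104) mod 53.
45

Reduce the factors first: 110 ≡ 4, 104 ≡ 51 (mod 53), so 110 · 104 ≡ 4 · 51 (mod 53). 4 · 51 = 204. Dividing by 53: 204 = 3·53 + 45. So (110 · 104) mod 53 = 45.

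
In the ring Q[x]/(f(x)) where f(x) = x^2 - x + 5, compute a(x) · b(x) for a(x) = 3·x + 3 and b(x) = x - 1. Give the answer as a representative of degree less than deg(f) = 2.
First multiply in Q[x] without reducing: a · b = 3·x^2 - 3. Now divide by f(x) = x^2 - x + 5, eliminating the leading term at each step:
  leading term 3·x^2: subtract (3)·f(x) = 3·x^2 - 3·x + 15, leaving 3·x - 18
The degree is now < 2, so this is the remainder. Hence a · b ≡ 3·x - 18 in Q[x]/(f).

Final answer: a · b ≡ 3·x - 18 (mod f(x))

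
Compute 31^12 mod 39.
1

Use repeated squaring. Binary(12) = 1100. Walk through the bits of the exponent 12 left-to-right: at each bit after the leading one, square the running value, then multiply by 31 if the bit is 1 (always reducing mod 39):
  bit 1 = 1 (leading): start with 31.
  bit 2 = 1: square 31^2 = 961 ≡ 25; bit is 1, so multiply 25·31 = 775 ≡ 34 (mod 39).
  bit 3 = 0: square 34^2 = 1156 ≡ 25 (mod 39).
  bit 4 = 0: square 25^2 = 625 ≡ 1 (mod 39).
Final value: 31^12 ≡ 1 (mod 39).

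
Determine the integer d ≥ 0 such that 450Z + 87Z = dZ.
In the PID Z, (a, b) is generated by gcd(a, b). Compute gcd(450, 87) with the extended Euclidean algorithm, tracking rows (r, s, t) with s·450 + t·87 = r:
  row A: (450, 1, 0)   [1·450 + 0·87 = 450]
  row B: (87, 0, 1)   [0·450 + 1·87 = 87]
  450 = 5·87 + 15   → row C = row A − 5·row B = (15, 1, −5)   [check: 1·450 − 5·87 = 15]
  87 = 5·15 + 12   → row D = row B − 5·row C = (12, −5, 26)   [check: −5·450 + 26·87 = 12]
  15 = 1·12 + 3   → row E = row C − 1·row D = (3, 6, −31)   [check: 6·450 − 31·87 = 3]
  12 = 4·3 + 0   → remainder 0, stop. gcd = 3 (last nonzero row E).
So gcd(450, 87) = 3, with Bézout identity 6·450 − 31·87 = 3. Containment (⊇): the Bézout identity exhibits 3 as an element of (450, 87), giving (3) ⊆ (450, 87). Containment (⊆): since 3 | 450 and 3 | 87 (450 = 3·150, 87 = 3·29), every Z-linear combination of 450 and 87 is divisible by 3, so (450, 87) ⊆ (3). Therefore (450, 87) = (3), d = 3.

Final answer: (450, 87) = (3); d = 3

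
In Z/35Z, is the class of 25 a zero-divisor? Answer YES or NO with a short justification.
gcd(25, 35) = 5 > 1, so 25 is not a unit in Z/35Z. In Z/nZ every nonzero non-unit is a zero-divisor: explicitly, take b = 35/gcd = 7 ≠ 0 (mod 35); then 25·7 = 175 = 5·35, i.e. 25·7 ≡ 0 (mod 35). So 25 is a zero-divisor.

Final answer: YES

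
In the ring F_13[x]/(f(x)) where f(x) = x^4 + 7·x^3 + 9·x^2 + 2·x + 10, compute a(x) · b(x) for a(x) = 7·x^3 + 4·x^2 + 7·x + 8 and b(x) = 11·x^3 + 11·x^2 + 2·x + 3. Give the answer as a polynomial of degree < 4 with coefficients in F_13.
a · b ≡ 5·x^3 + 6·x^2 + x + 4 (mod f(x))

Multiply as integer polynomials: a · b = 77·x^6 + 121·x^5 + 135·x^4 + 194·x^3 + 114·x^2 + 37·x + 24. Reducing coefficients mod 13: a · b ≡ 12·x^6 + 4·x^5 + 5·x^4 + 12·x^3 + 10·x^2 + 11·x + 11. Now divide by f(x) = x^4 + 7·x^3 + 9·x^2 + 2·x + 10 in F_13[x], eliminating the leading term at each step:
  leading term 12·x^6: subtract (12·x^2)·f(x) = 12·x^6 + 6·x^5 + 4·x^4 + 11·x^3 + 3·x^2, leaving 11·x^5 + x^4 + x^3 + 7·x^2 + 11·x + 11 (coefficients mod 13)
  leading term 11·x^5: subtract (11·x)·f(x) = 11·x^5 + 12·x^4 + 8·x^3 + 9·x^2 + 6·x, leaving 2·x^4 + 6·x^3 + 11·x^2 + 5·x + 11 (coefficients mod 13)
  leading term 2·x^4: subtract (2)·f(x) = 2·x^4 + x^3 + 5·x^2 + 4·x + 7, leaving 5·x^3 + 6·x^2 + x + 4 (coefficients mod 13)
The degree is now < 4, so this is the remainder. Hence a · b ≡ 5·x^3 + 6·x^2 + x + 4 in F_13[x]/(f).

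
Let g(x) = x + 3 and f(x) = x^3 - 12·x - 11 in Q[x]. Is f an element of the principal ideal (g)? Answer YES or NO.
NO

In Q[x] the ideal (g) consists of all multiples of g, so f ∈ (g) iff g | f, i.e. iff the remainder of f on division by g is 0. Divide f by g (g is monic, so eliminate the leading term of the running remainder at each step):
  leading term x^3: subtract (x^2)·g(x) = x^3 + 3·x^2, leaving -3·x^2 - 12·x - 11
  leading term -3·x^2: subtract (-3·x)·g(x) = -3·x^2 - 9·x, leaving -3·x - 11
  leading term -3·x: subtract (-3)·g(x) = -3·x - 9, leaving -2
The remainder r(x) = -2 ≠ 0 (and deg r < deg g), so g ∤ f, i.e. f ∉ (g).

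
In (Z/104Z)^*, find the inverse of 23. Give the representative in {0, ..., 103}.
23^(−1) ≡ 95 (mod 104)

Apply the extended Euclidean algorithm to (104, 23), tracking rows (r, s, t) with s·104 + t·23 = r. Each division r_prev = q·r_cur + r_new produces the new row as (previous row) − q·(current row):
  row A: (104, 1, 0)   [1·104 + 0·23 = 104]
  row B: (23, 0, 1)   [0·104 + 1·23 = 23]
  104 = 4·23 + 12   → row C = row A − 4·row B = (12, 1, −4)   [check: 1·104 − 4·23 = 12]
  23 = 1·12 + 11   → row D = row B − 1·row C = (11, −1, 5)   [check: −1·104 + 5·23 = 11]
  12 = 1·11 + 1   → row E = row C − 1·row D = (1, 2, −9)   [check: 2·104 − 9·23 = 1]
  11 = 11·1 + 0   → remainder 0, stop. gcd = 1 (last nonzero row E).
The gcd is 1, so 23 is invertible mod 104. The last nonzero row gives 2·104 − 9·23 = 1, so t = −9. So 23^(−1) ≡ −9 ≡ 95 (mod 104). Verify: 23 · 95 = 2185 ≡ 1 (mod 104). ✓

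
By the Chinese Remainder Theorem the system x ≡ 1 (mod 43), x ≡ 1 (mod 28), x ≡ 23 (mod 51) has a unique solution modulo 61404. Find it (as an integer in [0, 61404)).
x ≡ 4817 (mod 61404); the representative in [0, 61404) is 4817

The moduli 43, 28, 51 are pairwise coprime, so by the CRT there is a unique solution mod 43·28·51 = 61404.
Solve by successive substitution. Start with x ≡ 1 (mod 43).
  Combine with x ≡ 1 (mod 28): write x = 1 + 43·t and require 1 + 43·t ≡ 1 (mod 28), i.e. 43·t ≡ 1 − 1 ≡ 0 (mod 28). Since 43^(−1) ≡ 15 (mod 28) (43 ≡ 15 (mod 28)), t ≡ 15·0 ≡ 0 (mod 28). So x ≡ 1 + 43·0 = 1 (mod 1204).
  Combine with x ≡ 23 (mod 51): write x = 1 + 1204·t and require 1 + 1204·t ≡ 23 (mod 51), i.e. 1204·t ≡ 23 − 1 ≡ 22 (mod 51). Since 1204^(−1) ≡ 28 (mod 51) (1204 ≡ 31 (mod 51)), t ≡ 28·22 ≡ 4 (mod 51). So x ≡ 1 + 1204·4 = 4817 (mod 61404).
Unique solution in [0, 61404): x = 4817.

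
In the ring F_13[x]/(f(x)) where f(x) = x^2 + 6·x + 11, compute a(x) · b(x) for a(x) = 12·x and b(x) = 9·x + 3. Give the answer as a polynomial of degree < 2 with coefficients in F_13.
a · b ≡ 12·x + 8 (mod f(x))

Multiply as integer polynomials: a · b = 108·x^2 + 36·x. Reducing coefficients mod 13: a · b ≡ 4·x^2 + 10·x. Now divide by f(x) = x^2 + 6·x + 11 in F_13[x], eliminating the leading term at each step:
  leading term 4·x^2: subtract (4)·f(x) = 4·x^2 + 11·x + 5, leaving 12·x + 8 (coefficients mod 13)
The degree is now < 2, so this is the remainder. Hence a · b ≡ 12·x + 8 in F_13[x]/(f).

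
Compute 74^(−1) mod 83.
74^(−1) ≡ 46 (mod 83)

Apply the extended Euclidean algorithm to (83, 74), tracking rows (r, s, t) with s·83 + t·74 = r. Each division r_prev = q·r_cur + r_new produces the new row as (previous row) − q·(current row):
  row A: (83, 1, 0)   [1·83 + 0·74 = 83]
  row B: (74, 0, 1)   [0·83 + 1·74 = 74]
  83 = 1·74 + 9   → row C = row A − 1·row B = (9, 1, −1)   [check: 1·83 − 1·74 = 9]
  74 = 8·9 + 2   → row D = row B − 8·row C = (2, −8, 9)   [check: −8·83 + 9·74 = 2]
  9 = 4·2 + 1   → row E = row C − 4·row D = (1, 33, −37)   [check: 33·83 − 37·74 = 1]
  2 = 2·1 + 0   → remainder 0, stop. gcd = 1 (last nonzero row E).
The gcd is 1, so 74 is invertible mod 83. The last nonzero row gives 33·83 − 37·74 = 1, so t = −37. So 74^(−1) ≡ −37 ≡ 46 (mod 83). Verify: 74 · 46 = 3404 ≡ 1 (mod 83). ✓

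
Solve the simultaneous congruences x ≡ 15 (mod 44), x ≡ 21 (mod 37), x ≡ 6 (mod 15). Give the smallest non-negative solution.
The moduli 44, 37, 15 are pairwise coprime, so by the CRT there is a unique solution mod 44·37·15 = 24420.
Solve by successive substitution. Start with x ≡ 15 (mod 44).
  Combine with x ≡ 21 (mod 37): write x = 15 + 44·t and require 15 + 44·t ≡ 21 (mod 37), i.e. 44·t ≡ 21 − 15 ≡ 6 (mod 37). Since 44^(−1) ≡ 16 (mod 37) (44 ≡ 7 (mod 37)), t ≡ 16·6 ≡ 22 (mod 37). So x ≡ 15 + 44·22 = 983 (mod 1628).
  Combine with x ≡ 6 (mod 15): write x = 983 + 1628·t and require 983 + 1628·t ≡ 6 (mod 15), i.e. 1628·t ≡ 6 − 983 ≡ 13 (mod 15). Since 1628^(−1) ≡ 2 (mod 15) (1628 ≡ 8 (mod 15)), t ≡ 2·13 ≡ 11 (mod 15). So x ≡ 983 + 1628·11 = 18891 (mod 24420).
Unique solution in [0, 24420): x = 18891.

Final answer: x ≡ 18891 (mod 24420); the representative in [0, 24420) is 18891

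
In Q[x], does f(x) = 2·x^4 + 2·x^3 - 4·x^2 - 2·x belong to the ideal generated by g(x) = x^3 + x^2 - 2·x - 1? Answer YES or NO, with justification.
YES

In Q[x] the ideal (g) consists of all multiples of g, so f ∈ (g) iff g | f, i.e. iff the remainder of f on division by g is 0. Divide f by g (g is monic, so eliminate the leading term of the running remainder at each step):
  leading term 2·x^4: subtract (2·x)·g(x) = 2·x^4 + 2·x^3 - 4·x^2 - 2·x, leaving 0
The remainder is 0, so f(x) = g(x) · h(x) with h(x) = 2·x. Hence g | f, i.e. f ∈ (g).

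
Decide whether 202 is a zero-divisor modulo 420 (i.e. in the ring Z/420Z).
YES

gcd(202, 420) = 2 > 1, so 202 is not a unit in Z/420Z. In Z/nZ every nonzero non-unit is a zero-divisor: explicitly, take b = 420/gcd = 210 ≠ 0 (mod 420); then 202·210 = 42420 = 101·420, i.e. 202·210 ≡ 0 (mod 420). So 202 is a zero-divisor.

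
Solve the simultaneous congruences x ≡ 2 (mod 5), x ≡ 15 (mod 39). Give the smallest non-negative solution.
x ≡ 132 (mod 195); the representative in [0, 195) is 132

The moduli 5, 39 are pairwise coprime, so by the CRT there is a unique solution mod 5·39 = 195.
Solve by successive substitution. Start with x ≡ 2 (mod 5).
  Combine with x ≡ 15 (mod 39): write x = 2 + 5·t and require 2 + 5·t ≡ 15 (mod 39), i.e. 5·t ≡ 15 − 2 ≡ 13 (mod 39). Since 5^(−1) ≡ 8 (mod 39), t ≡ 8·13 ≡ 26 (mod 39). So x ≡ 2 + 5·26 = 132 (mod 195).
Unique solution in [0, 195): x = 132.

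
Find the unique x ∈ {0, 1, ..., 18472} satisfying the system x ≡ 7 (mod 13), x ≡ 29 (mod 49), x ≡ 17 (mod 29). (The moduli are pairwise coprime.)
x ≡ 9094 (mod 18473); the representative in [0, 18473) is 9094

The moduli 13, 49, 29 are pairwise coprime, so by the CRT there is a unique solution mod 13·49·29 = 18473.
Solve by successive substitution. Start with x ≡ 7 (mod 13).
  Combine with x ≡ 29 (mod 49): write x = 7 + 13·t and require 7 + 13·t ≡ 29 (mod 49), i.e. 13·t ≡ 29 − 7 ≡ 22 (mod 49). Since 13^(−1) ≡ 34 (mod 49), t ≡ 34·22 ≡ 13 (mod 49). So x ≡ 7 + 13·13 = 176 (mod 637).
  Combine with x ≡ 17 (mod 29): write x = 176 + 637·t and require 176 + 637·t ≡ 17 (mod 29), i.e. 637·t ≡ 17 − 176 ≡ 15 (mod 29). Since 637^(−1) ≡ 28 (mod 29) (637 ≡ 28 (mod 29)), t ≡ 28·15 ≡ 14 (mod 29). So x ≡ 176 + 637·14 = 9094 (mod 18473).
Unique solution in [0, 18473): x = 9094.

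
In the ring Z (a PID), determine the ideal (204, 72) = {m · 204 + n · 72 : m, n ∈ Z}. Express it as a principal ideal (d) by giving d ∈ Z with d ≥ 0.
(204, 72) = (12); d = 12

In the PID Z, (a, b) is generated by gcd(a, b). Compute gcd(204, 72) with the extended Euclidean algorithm, tracking rows (r, s, t) with s·204 + t·72 = r:
  row A: (204, 1, 0)   [1·204 + 0·72 = 204]
  row B: (72, 0, 1)   [0·204 + 1·72 = 72]
  204 = 2·72 + 60   → row C = row A − 2·row B = (60, 1, −2)   [check: 1·204 − 2·72 = 60]
  72 = 1·60 + 12   → row D = row B − 1·row C = (12, −1, 3)   [check: −1·204 + 3·72 = 12]
  60 = 5·12 + 0   → remainder 0, stop. gcd = 12 (last nonzero row D).
So gcd(204, 72) = 12, with Bézout identity −1·204 + 3·72 = 12. Containment (⊇): the Bézout identity exhibits 12 as an element of (204, 72), giving (12) ⊆ (204, 72). Containment (⊆): since 12 | 204 and 12 | 72 (204 = 12·17, 72 = 12·6), every Z-linear combination of 204 and 72 is divisible by 12, so (204, 72) ⊆ (12). Therefore (204, 72) = (12), d = 12.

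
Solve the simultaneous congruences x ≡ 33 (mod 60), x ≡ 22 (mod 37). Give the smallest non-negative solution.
x ≡ 873 (mod 2220); the representative in [0, 2220) is 873

The moduli 60, 37 are pairwise coprime, so by the CRT there is a unique solution mod 60·37 = 2220.
Solve by successive substitution. Start with x ≡ 33 (mod 60).
  Combine with x ≡ 22 (mod 37): write x = 33 + 60·t and require 33 + 60·t ≡ 22 (mod 37), i.e. 60·t ≡ 22 − 33 ≡ 26 (mod 37). Since 60^(−1) ≡ 29 (mod 37) (60 ≡ 23 (mod 37)), t ≡ 29·26 ≡ 14 (mod 37). So x ≡ 33 + 60·14 = 873 (mod 2220).
Unique solution in [0, 2220): x = 873.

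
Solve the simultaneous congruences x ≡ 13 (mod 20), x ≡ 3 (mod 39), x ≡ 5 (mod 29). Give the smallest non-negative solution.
x ≡ 18333 (mod 22620); the representative in [0, 22620) is 18333

The moduli 20, 39, 29 are pairwise coprime, so by the CRT there is a unique solution mod 20·39·29 = 22620.
Solve by successive substitution. Start with x ≡ 13 (mod 20).
  Combine with x ≡ 3 (mod 39): write x = 13 + 20·t and require 13 + 20·t ≡ 3 (mod 39), i.e. 20·t ≡ 3 − 13 ≡ 29 (mod 39). Since 20^(−1) ≡ 2 (mod 39), t ≡ 2·29 ≡ 19 (mod 39). So x ≡ 13 + 20·19 = 393 (mod 780).
  Combine with x ≡ 5 (mod 29): write x = 393 + 780·t and require 393 + 780·t ≡ 5 (mod 29), i.e. 780·t ≡ 5 − 393 ≡ 18 (mod 29). Since 780^(−1) ≡ 19 (mod 29) (780 ≡ 26 (mod 29)), t ≡ 19·18 ≡ 23 (mod 29). So x ≡ 393 + 780·23 = 18333 (mod 22620).
Unique solution in [0, 22620): x = 18333.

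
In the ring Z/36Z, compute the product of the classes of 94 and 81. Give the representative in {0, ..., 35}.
Reduce the factors first: 94 ≡ 22, 81 ≡ 9 (mod 36), so 94 · 81 ≡ 22 · 9 (mod 36). 22 · 9 = 198. Dividing by 36: 198 = 5·36 + 18. So (94 · 81) mod 36 = 18.

Final answer: 18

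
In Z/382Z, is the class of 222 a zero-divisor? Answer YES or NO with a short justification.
gcd(222, 382) = 2 > 1, so 222 is not a unit in Z/382Z. In Z/nZ every nonzero non-unit is a zero-divisor: explicitly, take b = 382/gcd = 191 ≠ 0 (mod 382); then 222·191 = 42402 = 111·382, i.e. 222·191 ≡ 0 (mod 382). So 222 is a zero-divisor.

Final answer: YES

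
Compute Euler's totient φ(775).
φ(775) = 600

φ is multiplicative, with φ(p^e) = p^e − p^(e−1). Factorise 775 = 5^2 · 31. Then
  φ(775) = (5^2 − 5^1) · (31 − 1) = 20 · 30 = 600.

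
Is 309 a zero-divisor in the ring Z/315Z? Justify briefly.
gcd(309, 315) = 3 > 1, so 309 is not a unit in Z/315Z. In Z/nZ every nonzero non-unit is a zero-divisor: explicitly, take b = 315/gcd = 105 ≠ 0 (mod 315); then 309·105 = 32445 = 103·315, i.e. 309·105 ≡ 0 (mod 315). So 309 is a zero-divisor.

Final answer: YES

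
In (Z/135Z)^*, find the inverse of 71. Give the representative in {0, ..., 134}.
Apply the extended Euclidean algorithm to (135, 71), tracking rows (r, s, t) with s·135 + t·71 = r. Each division r_prev = q·r_cur + r_new produces the new row as (previous row) − q·(current row):
  row A: (135, 1, 0)   [1·135 + 0·71 = 135]
  row B: (71, 0, 1)   [0·135 + 1·71 = 71]
  135 = 1·71 + 64   → row C = row A − 1·row B = (64, 1, −1)   [check: 1·135 − 1·71 = 64]
  71 = 1·64 + 7   → row D = row B − 1·row C = (7, −1, 2)   [check: −1·135 + 2·71 = 7]
  64 = 9·7 + 1   → row E = row C − 9·row D = (1, 10, −19)   [check: 10·135 − 19·71 = 1]
  7 = 7·1 + 0   → remainder 0, stop. gcd = 1 (last nonzero row E).
The gcd is 1, so 71 is invertible mod 135. The last nonzero row gives 10·135 − 19·71 = 1, so t = −19. So 71^(−1) ≡ −19 ≡ 116 (mod 135). Verify: 71 · 116 = 8236 ≡ 1 (mod 135). ✓

Final answer: 71^(−1) ≡ 116 (mod 135)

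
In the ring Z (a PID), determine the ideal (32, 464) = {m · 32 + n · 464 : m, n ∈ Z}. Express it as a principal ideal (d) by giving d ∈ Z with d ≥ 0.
(32, 464) = (16); d = 16

In the PID Z, (a, b) is generated by gcd(a, b). Compute gcd(464, 32) with the extended Euclidean algorithm, tracking rows (r, s, t) with s·464 + t·32 = r:
  row A: (464, 1, 0)   [1·464 + 0·32 = 464]
  row B: (32, 0, 1)   [0·464 + 1·32 = 32]
  464 = 14·32 + 16   → row C = row A − 14·row B = (16, 1, −14)   [check: 1·464 − 14·32 = 16]
  32 = 2·16 + 0   → remainder 0, stop. gcd = 16 (last nonzero row C).
So gcd(32, 464) = 16, with Bézout identity 1·464 − 14·32 = 16. Containment (⊇): the Bézout identity exhibits 16 as an element of (32, 464), giving (16) ⊆ (32, 464). Containment (⊆): since 16 | 32 and 16 | 464 (32 = 16·2, 464 = 16·29), every Z-linear combination of 32 and 464 is divisible by 16, so (32, 464) ⊆ (16). Therefore (32, 464) = (16), d = 16.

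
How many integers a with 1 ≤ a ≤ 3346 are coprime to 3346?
The number of a ∈ {1, ..., 3346} with gcd(a, 3346) = 1 is by definition Euler's totient φ(3346). φ is multiplicative, with φ(p^e) = p^e − p^(e−1). Factorise 3346 = 2 · 7 · 239. Then
  φ(3346) = (2 − 1) · (7 − 1) · (239 − 1) = 1 · 6 · 238 = 1428.
So there are 1428 such integers.

Final answer: 1428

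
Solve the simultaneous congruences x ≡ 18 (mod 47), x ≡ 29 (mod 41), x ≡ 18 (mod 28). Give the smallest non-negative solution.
x ≡ 17126 (mod 53956); the representative in [0, 53956) is 17126

The moduli 47, 41, 28 are pairwise coprime, so by the CRT there is a unique solution mod 47·41·28 = 53956.
Solve by successive substitution. Start with x ≡ 18 (mod 47).
  Combine with x ≡ 29 (mod 41): write x = 18 + 47·t and require 18 + 47·t ≡ 29 (mod 41), i.e. 47·t ≡ 29 − 18 ≡ 11 (mod 41). Since 47^(−1) ≡ 7 (mod 41) (47 ≡ 6 (mod 41)), t ≡ 7·11 ≡ 36 (mod 41). So x ≡ 18 + 47·36 = 1710 (mod 1927).
  Combine with x ≡ 18 (mod 28): write x = 1710 + 1927·t and require 1710 + 1927·t ≡ 18 (mod 28), i.e. 1927·t ≡ 18 − 1710 ≡ 16 (mod 28). Since 1927^(−1) ≡ 11 (mod 28) (1927 ≡ 23 (mod 28)), t ≡ 11·16 ≡ 8 (mod 28). So x ≡ 1710 + 1927·8 = 17126 (mod 53956).
Unique solution in [0, 53956): x = 17126.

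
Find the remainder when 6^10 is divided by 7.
Use repeated squaring. Binary(10) = 1010. Walk through the bits of the exponent 10 left-to-right: at each bit after the leading one, square the running value, then multiply by 6 if the bit is 1 (always reducing mod 7):
  bit 1 = 1 (leading): start with 6.
  bit 2 = 0: square 6^2 = 36 ≡ 1 (mod 7).
  bit 3 = 1: square 1^2 = 1; bit is 1, so multiply 1·6 = 6 (mod 7).
  bit 4 = 0: square 6^2 = 36 ≡ 1 (mod 7).
Final value: 6^10 ≡ 1 (mod 7).

Final answer: 1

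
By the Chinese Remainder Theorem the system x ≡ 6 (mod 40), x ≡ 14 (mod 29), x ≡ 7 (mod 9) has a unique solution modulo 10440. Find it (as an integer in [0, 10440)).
x ≡ 6046 (mod 10440); the representative in [0, 10440) is 6046

The moduli 40, 29, 9 are pairwise coprime, so by the CRT there is a unique solution mod 40·29·9 = 10440.
Solve by successive substitution. Start with x ≡ 6 (mod 40).
  Combine with x ≡ 14 (mod 29): write x = 6 + 40·t and require 6 + 40·t ≡ 14 (mod 29), i.e. 40·t ≡ 14 − 6 ≡ 8 (mod 29). Since 40^(−1) ≡ 8 (mod 29) (40 ≡ 11 (mod 29)), t ≡ 8·8 ≡ 6 (mod 29). So x ≡ 6 + 40·6 = 246 (mod 1160).
  Combine with x ≡ 7 (mod 9): write x = 246 + 1160·t and require 246 + 1160·t ≡ 7 (mod 9), i.e. 1160·t ≡ 7 − 246 ≡ 4 (mod 9). Since 1160^(−1) ≡ 8 (mod 9) (1160 ≡ 8 (mod 9)), t ≡ 8·4 ≡ 5 (mod 9). So x ≡ 246 + 1160·5 = 6046 (mod 10440).
Unique solution in [0, 10440): x = 6046.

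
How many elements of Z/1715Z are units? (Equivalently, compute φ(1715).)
An element a ∈ Z/1715Z is a unit iff gcd(a, 1715) = 1, so the number of units is φ(1715). φ is multiplicative, with φ(p^e) = p^e − p^(e−1). Factorise 1715 = 5 · 7^3. Then
  φ(1715) = (5 − 1) · (7^3 − 7^2) = 4 · 294 = 1176.

Final answer: Z/1715Z has φ(1715) = 1176 units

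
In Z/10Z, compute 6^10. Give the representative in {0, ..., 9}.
Use repeated squaring. Binary(10) = 1010. Walk through the bits of the exponent 10 left-to-right: at each bit after the leading one, square the running value, then multiply by 6 if the bit is 1 (always reducing mod 10):
  bit 1 = 1 (leading): start with 6.
  bit 2 = 0: square 6^2 = 36 ≡ 6 (mod 10).
  bit 3 = 1: square 6^2 = 36 ≡ 6; bit is 1, so multiply 6·6 = 36 ≡ 6 (mod 10).
  bit 4 = 0: square 6^2 = 36 ≡ 6 (mod 10).
Final value: 6^10 ≡ 6 (mod 10).

Final answer: 6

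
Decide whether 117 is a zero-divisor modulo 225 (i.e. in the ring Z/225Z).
YES

gcd(117, 225) = 9 > 1, so 117 is not a unit in Z/225Z. In Z/nZ every nonzero non-unit is a zero-divisor: explicitly, take b = 225/gcd = 25 ≠ 0 (mod 225); then 117·25 = 2925 = 13·225, i.e. 117·25 ≡ 0 (mod 225). So 117 is a zero-divisor.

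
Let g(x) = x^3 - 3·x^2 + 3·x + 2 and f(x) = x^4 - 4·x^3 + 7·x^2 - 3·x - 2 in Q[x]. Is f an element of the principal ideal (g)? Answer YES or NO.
In Q[x] the ideal (g) consists of all multiples of g, so f ∈ (g) iff g | f, i.e. iff the remainder of f on division by g is 0. Divide f by g (g is monic, so eliminate the leading term of the running remainder at each step):
  leading term x^4: subtract (x)·g(x) = x^4 - 3·x^3 + 3·x^2 + 2·x, leaving -x^3 + 4·x^2 - 5·x - 2
  leading term -x^3: subtract (-1)·g(x) = -x^3 + 3·x^2 - 3·x - 2, leaving x^2 - 2·x
The remainder r(x) = x^2 - 2·x ≠ 0 (and deg r < deg g), so g ∤ f, i.e. f ∉ (g).

Final answer: NO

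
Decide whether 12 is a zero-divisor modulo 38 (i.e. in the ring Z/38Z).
gcd(12, 38) = 2 > 1, so 12 is not a unit in Z/38Z. In Z/nZ every nonzero non-unit is a zero-divisor: explicitly, take b = 38/gcd = 19 ≠ 0 (mod 38); then 12·19 = 228 = 6·38, i.e. 12·19 ≡ 0 (mod 38). So 12 is a zero-divisor.

Final answer: YES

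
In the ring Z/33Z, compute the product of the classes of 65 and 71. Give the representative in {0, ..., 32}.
Reduce the factors first: 65 ≡ 32, 71 ≡ 5 (mod 33), so 65 · 71 ≡ 32 · 5 (mod 33). 32 · 5 = 160. Dividing by 33: 160 = 4·33 + 28. So (65 · 71) mod 33 = 28.

Final answer: 28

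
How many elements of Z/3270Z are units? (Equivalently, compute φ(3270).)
Z/3270Z has φ(3270) = 864 units

An element a ∈ Z/3270Z is a unit iff gcd(a, 3270) = 1, so the number of units is φ(3270). φ is multiplicative, with φ(p^e) = p^e − p^(e−1). Factorise 3270 = 2 · 3 · 5 · 109. Then
  φ(3270) = (2 − 1) · (3 − 1) · (5 − 1) · (109 − 1) = 1 · 2 · 4 · 108 = 864.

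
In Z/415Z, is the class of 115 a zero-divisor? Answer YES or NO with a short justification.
YES

gcd(115, 415) = 5 > 1, so 115 is not a unit in Z/415Z. In Z/nZ every nonzero non-unit is a zero-divisor: explicitly, take b = 415/gcd = 83 ≠ 0 (mod 415); then 115·83 = 9545 = 23·415, i.e. 115·83 ≡ 0 (mod 415). So 115 is a zero-divisor.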